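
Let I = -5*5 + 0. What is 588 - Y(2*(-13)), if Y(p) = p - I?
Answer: 589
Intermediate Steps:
I = -25 (I = -25 + 0 = -25)
Y(p) = 25 + p (Y(p) = p - 1*(-25) = p + 25 = 25 + p)
588 - Y(2*(-13)) = 588 - (25 + 2*(-13)) = 588 - (25 - 26) = 588 - 1*(-1) = 588 + 1 = 589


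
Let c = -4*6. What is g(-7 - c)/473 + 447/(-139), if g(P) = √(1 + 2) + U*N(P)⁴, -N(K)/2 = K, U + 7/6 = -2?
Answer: -1765265981/197241 + √3/473 ≈ -8949.8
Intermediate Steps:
U = -19/6 (U = -7/6 - 2 = -19/6 ≈ -3.1667)
N(K) = -2*K
c = -24
g(P) = √3 - 152*P⁴/3 (g(P) = √(1 + 2) - 19*16*P⁴/6 = √3 - 152*P⁴/3)
g(-7 - c)/473 + 447/(-139) = (√3 - 152*(-7 - 1*(-24))⁴/3)/473 + 447/(-139) = (√3 - 152*(-7 + 24)⁴/3)*(1/473) + 447*(-1/139) = (√3 - 152/3*17⁴)*(1/473) - 447/139 = (√3 - 152/3*83521)*(1/473) - 447/139 = (√3 - 12695192/3)*(1/473) - 447/139 = (-12695192/3 + √3)*(1/473) - 447/139 = (-12695192/1419 + √3/473) - 447/139 = -1765265981/197241 + √3/473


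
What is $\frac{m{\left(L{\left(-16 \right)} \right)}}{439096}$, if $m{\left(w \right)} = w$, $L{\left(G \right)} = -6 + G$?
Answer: $- \frac{11}{219548} \approx -5.0103 \cdot 10^{-5}$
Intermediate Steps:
$\frac{m{\left(L{\left(-16 \right)} \right)}}{439096} = \frac{-6 - 16}{439096} = \left(-22\right) \frac{1}{439096} = - \frac{11}{219548}$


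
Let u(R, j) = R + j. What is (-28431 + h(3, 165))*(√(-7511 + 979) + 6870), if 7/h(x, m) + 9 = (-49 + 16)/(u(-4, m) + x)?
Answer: -98249076830/503 - 85807054*I*√1633/1509 ≈ -1.9533e+8 - 2.2979e+6*I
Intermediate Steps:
h(x, m) = 7/(-9 - 33/(-4 + m + x)) (h(x, m) = 7/(-9 + (-49 + 16)/((-4 + m) + x)) = 7/(-9 - 33/(-4 + m + x)))
(-28431 + h(3, 165))*(√(-7511 + 979) + 6870) = (-28431 + 7*(4 - 1*165 - 1*3)/(3*(-1 + 3*165 + 3*3)))*(√(-7511 + 979) + 6870) = (-28431 + 7*(4 - 165 - 3)/(3*(-1 + 495 + 9)))*(√(-6532) + 6870) = (-28431 + (7/3)*(-164)/503)*(2*I*√1633 + 6870) = (-28431 + (7/3)*(1/503)*(-164))*(6870 + 2*I*√1633) = (-28431 - 1148/1509)*(6870 + 2*I*√1633) = -42903527*(6870 + 2*I*√1633)/1509 = -98249076830/503 - 85807054*I*√1633/1509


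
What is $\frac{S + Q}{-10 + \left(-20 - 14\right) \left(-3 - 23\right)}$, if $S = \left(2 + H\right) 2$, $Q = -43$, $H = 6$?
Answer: $- \frac{27}{874} \approx -0.030892$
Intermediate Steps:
$S = 16$ ($S = \left(2 + 6\right) 2 = 8 \cdot 2 = 16$)
$\frac{S + Q}{-10 + \left(-20 - 14\right) \left(-3 - 23\right)} = \frac{16 - 43}{-10 + \left(-20 - 14\right) \left(-3 - 23\right)} = \frac{1}{-10 - -884} \left(-27\right) = \frac{1}{-10 + 884} \left(-27\right) = \frac{1}{874} \left(-27\right) = - \frac{27}{874}$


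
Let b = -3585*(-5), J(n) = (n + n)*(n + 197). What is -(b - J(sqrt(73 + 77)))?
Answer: -17625 + 1970*sqrt(6) ≈ -12800.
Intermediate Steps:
J(n) = 2*n*(197 + n) (J(n) = (2*n)*(197 + n) = 2*n*(197 + n))
b = 17925
-(b - J(sqrt(73 + 77))) = -(17925 - 2*sqrt(73 + 77)*(197 + sqrt(73 + 77))) = -(17925 - 2*sqrt(150)*(197 + sqrt(150))) = -(17925 - 2*5*sqrt(6)*(197 + 5*sqrt(6))) = -(17925 - 10*sqrt(6)*(197 + 5*sqrt(6))) = -17925 + 10*sqrt(6)*(197 + 5*sqrt(6))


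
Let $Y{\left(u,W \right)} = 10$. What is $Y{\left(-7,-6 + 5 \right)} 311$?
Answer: $3110$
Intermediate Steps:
$Y{\left(-7,-6 + 5 \right)} 311 = 10 \cdot 311 = 3110$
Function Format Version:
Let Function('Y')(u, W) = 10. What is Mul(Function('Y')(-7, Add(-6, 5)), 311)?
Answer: 3110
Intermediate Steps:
Mul(Function('Y')(-7, Add(-6, 5)), 311) = Mul(10, 311) = 3110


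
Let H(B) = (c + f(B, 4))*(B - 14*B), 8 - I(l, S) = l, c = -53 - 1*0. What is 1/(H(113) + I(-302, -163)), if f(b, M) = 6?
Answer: 1/69353 ≈ 1.4419e-5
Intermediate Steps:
c = -53 (c = -53 + 0 = -53)
I(l, S) = 8 - l
H(B) = 611*B (H(B) = (-53 + 6)*(B - 14*B) = -(-611)*B = 611*B)
1/(H(113) + I(-302, -163)) = 1/(611*113 + (8 - 1*(-302))) = 1/(69043 + (8 + 302)) = 1/(69043 + 310) = 1/69353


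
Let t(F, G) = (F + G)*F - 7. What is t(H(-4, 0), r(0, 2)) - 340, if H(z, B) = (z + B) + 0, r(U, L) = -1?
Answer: -327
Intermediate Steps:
H(z, B) = B + z (H(z, B) = (B + z) + 0 = B + z)
t(F, G) = -7 + F*(F + G) (t(F, G) = F*(F + G) - 7 = -7 + F*(F + G))
t(H(-4, 0), r(0, 2)) - 340 = (-7 + (0 - 4)**2 + (0 - 4)*(-1)) - 340 = (-7 + (-4)**2 - 4*(-1)) - 340 = (-7 + 16 + 4) - 340 = 13 - 340 = -327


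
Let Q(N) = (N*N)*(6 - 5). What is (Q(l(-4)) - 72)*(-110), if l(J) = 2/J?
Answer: 15785/2 ≈ 7892.5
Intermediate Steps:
Q(N) = N² (Q(N) = N²*1 = N²)
(Q(l(-4)) - 72)*(-110) = ((2/(-4))² - 72)*(-110) = ((2*(-¼))² - 72)*(-110) = ((-½)² - 72)*(-110) = (¼ - 72)*(-110) = -287/4*(-110) = 15785/2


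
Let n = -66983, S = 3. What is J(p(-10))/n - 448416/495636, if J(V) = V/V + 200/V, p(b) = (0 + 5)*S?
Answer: -7510838261/8299796547 ≈ -0.90494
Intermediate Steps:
p(b) = 15 (p(b) = (0 + 5)*3 = 5*3 = 15)
J(V) = 1 + 200/V
J(p(-10))/n - 448416/495636 = ((200 + 15)/15)/(-66983) - 448416/495636 = ((1/15)*215)*(-1/66983) - 448416*1/495636 = (43/3)*(-1/66983) - 37368/41303 = -43/200949 - 37368/41303 = -7510838261/8299796547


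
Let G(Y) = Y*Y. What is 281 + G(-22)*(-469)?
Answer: -226715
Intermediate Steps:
G(Y) = Y**2
281 + G(-22)*(-469) = 281 + (-22)**2*(-469) = 281 + 484*(-469) = 281 - 226996 = -226715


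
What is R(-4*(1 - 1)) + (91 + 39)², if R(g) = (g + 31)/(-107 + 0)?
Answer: 1808269/107 ≈ 16900.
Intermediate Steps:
R(g) = -31/107 - g/107 (R(g) = (31 + g)/(-107) = (31 + g)*(-1/107) = -31/107 - g/107)
R(-4*(1 - 1)) + (91 + 39)² = (-31/107 - (-4)*(1 - 1)/107) + (91 + 39)² = (-31/107 - (-4)*0/107) + 130² = (-31/107 - 1/107*0) + 16900 = (-31/107 + 0) + 16900 = -31/107 + 16900 = 1808269/107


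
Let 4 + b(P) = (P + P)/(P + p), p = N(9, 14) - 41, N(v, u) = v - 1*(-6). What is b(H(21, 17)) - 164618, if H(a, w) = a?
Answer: -823152/5 ≈ -1.6463e+5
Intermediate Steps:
N(v, u) = 6 + v (N(v, u) = v + 6 = 6 + v)
p = -26 (p = (6 + 9) - 41 = 15 - 41 = -26)
b(P) = -4 + 2*P/(-26 + P) (b(P) = -4 + (P + P)/(P - 26) = -4 + (2*P)/(-26 + P) = -4 + 2*P/(-26 + P))
b(H(21, 17)) - 164618 = 2*(52 - 1*21)/(-26 + 21) - 164618 = 2*(52 - 21)/(-5) - 164618 = 2*(-⅕)*31 - 164618 = -62/5 - 164618 = -823152/5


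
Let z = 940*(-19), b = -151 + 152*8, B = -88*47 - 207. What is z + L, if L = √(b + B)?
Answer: -17860 + I*√3278 ≈ -17860.0 + 57.254*I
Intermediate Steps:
B = -4343 (B = -4136 - 207 = -4343)
b = 1065 (b = -151 + 1216 = 1065)
L = I*√3278 (L = √(1065 - 4343) = √(-3278) = I*√3278 ≈ 57.254*I)
z = -17860
z + L = -17860 + I*√3278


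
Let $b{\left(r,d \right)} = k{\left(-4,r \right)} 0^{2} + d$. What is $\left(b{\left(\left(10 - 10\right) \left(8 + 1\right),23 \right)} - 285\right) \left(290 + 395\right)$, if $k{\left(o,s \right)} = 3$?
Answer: $-179470$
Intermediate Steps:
$b{\left(r,d \right)} = d$ ($b{\left(r,d \right)} = 3 \cdot 0^{2} + d = 3 \cdot 0 + d = 0 + d = d$)
$\left(b{\left(\left(10 - 10\right) \left(8 + 1\right),23 \right)} - 285\right) \left(290 + 395\right) = \left(23 - 285\right) \left(290 + 395\right) = \left(-262\right) 685 = -179470$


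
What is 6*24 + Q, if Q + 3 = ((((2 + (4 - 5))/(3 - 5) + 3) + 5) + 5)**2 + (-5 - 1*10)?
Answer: 1129/4 ≈ 282.25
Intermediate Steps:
Q = 553/4 (Q = -3 + (((((2 + (4 - 5))/(3 - 5) + 3) + 5) + 5)**2 + (-5 - 1*10)) = -3 + (((((2 - 1)/(-2) + 3) + 5) + 5)**2 + (-5 - 10)) = -3 + ((((1*(-1/2) + 3) + 5) + 5)**2 - 15) = -3 + ((((-1/2 + 3) + 5) + 5)**2 - 15) = -3 + (((5/2 + 5) + 5)**2 - 15) = -3 + ((15/2 + 5)**2 - 15) = -3 + ((25/2)**2 - 15) = -3 + (625/4 - 15) = -3 + 565/4 = 553/4 ≈ 138.25)
6*24 + Q = 6*24 + 553/4 = 144 + 553/4 = 1129/4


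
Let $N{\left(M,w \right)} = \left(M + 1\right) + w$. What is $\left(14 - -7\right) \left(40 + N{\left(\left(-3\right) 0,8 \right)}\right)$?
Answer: $1029$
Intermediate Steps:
$N{\left(M,w \right)} = 1 + M + w$ ($N{\left(M,w \right)} = \left(1 + M\right) + w = 1 + M + w$)
$\left(14 - -7\right) \left(40 + N{\left(\left(-3\right) 0,8 \right)}\right) = \left(14 - -7\right) \left(40 + \left(1 - 0 + 8\right)\right) = \left(14 + 7\right) \left(40 + \left(1 + 0 + 8\right)\right) = 21 \left(40 + 9\right) = 21 \cdot 49 = 1029$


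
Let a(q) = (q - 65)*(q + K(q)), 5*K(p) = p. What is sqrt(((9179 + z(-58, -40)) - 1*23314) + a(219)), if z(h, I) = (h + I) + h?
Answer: sqrt(654505)/5 ≈ 161.80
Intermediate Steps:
K(p) = p/5
z(h, I) = I + 2*h (z(h, I) = (I + h) + h = I + 2*h)
a(q) = 6*q*(-65 + q)/5 (a(q) = (q - 65)*(q + q/5) = (-65 + q)*(6*q/5) = 6*q*(-65 + q)/5)
sqrt(((9179 + z(-58, -40)) - 1*23314) + a(219)) = sqrt(((9179 + (-40 + 2*(-58))) - 1*23314) + (6/5)*219*(-65 + 219)) = sqrt(((9179 + (-40 - 116)) - 23314) + (6/5)*219*154) = sqrt(((9179 - 156) - 23314) + 202356/5) = sqrt((9023 - 23314) + 202356/5) = sqrt(-14291 + 202356/5) = sqrt(130901/5) = sqrt(654505)/5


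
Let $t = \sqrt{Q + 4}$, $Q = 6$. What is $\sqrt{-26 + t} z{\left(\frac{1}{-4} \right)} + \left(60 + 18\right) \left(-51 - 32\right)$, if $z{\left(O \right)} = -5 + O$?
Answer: $-6474 - \frac{21 i \sqrt{26 - \sqrt{10}}}{4} \approx -6474.0 - 25.089 i$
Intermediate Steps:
$t = \sqrt{10}$ ($t = \sqrt{6 + 4} = \sqrt{10} \approx 3.1623$)
$\sqrt{-26 + t} z{\left(\frac{1}{-4} \right)} + \left(60 + 18\right) \left(-51 - 32\right) = \sqrt{-26 + \sqrt{10}} \left(-5 + \frac{1}{-4}\right) + \left(60 + 18\right) \left(-51 - 32\right) = \sqrt{-26 + \sqrt{10}} \left(-5 - \frac{1}{4}\right) + 78 \left(-83\right) = \sqrt{-26 + \sqrt{10}} \left(- \frac{21}{4}\right) - 6474 = - \frac{21 \sqrt{-26 + \sqrt{10}}}{4} - 6474 = -6474 - \frac{21 \sqrt{-26 + \sqrt{10}}}{4}$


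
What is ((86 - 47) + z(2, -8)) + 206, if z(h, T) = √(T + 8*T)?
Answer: 245 + 6*I*√2 ≈ 245.0 + 8.4853*I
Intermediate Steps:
z(h, T) = 3*√T (z(h, T) = √(9*T) = 3*√T)
((86 - 47) + z(2, -8)) + 206 = ((86 - 47) + 3*√(-8)) + 206 = (39 + 3*(2*I*√2)) + 206 = (39 + 6*I*√2) + 206 = 245 + 6*I*√2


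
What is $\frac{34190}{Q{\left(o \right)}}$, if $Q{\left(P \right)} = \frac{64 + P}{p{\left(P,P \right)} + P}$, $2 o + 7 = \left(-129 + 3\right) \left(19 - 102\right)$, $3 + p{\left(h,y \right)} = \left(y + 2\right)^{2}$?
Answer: $\frac{1868960706925}{10579} \approx 1.7667 \cdot 10^{8}$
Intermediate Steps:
$p{\left(h,y \right)} = -3 + \left(2 + y\right)^{2}$ ($p{\left(h,y \right)} = -3 + \left(y + 2\right)^{2} = -3 + \left(2 + y\right)^{2}$)
$o = \frac{10451}{2}$ ($o = - \frac{7}{2} + \frac{\left(-129 + 3\right) \left(19 - 102\right)}{2} = - \frac{7}{2} + \frac{\left(-126\right) \left(-83\right)}{2} = - \frac{7}{2} + \frac{1}{2} \cdot 10458 = - \frac{7}{2} + 5229 = \frac{10451}{2} \approx 5225.5$)
$Q{\left(P \right)} = \frac{64 + P}{-3 + P + \left(2 + P\right)^{2}}$ ($Q{\left(P \right)} = \frac{64 + P}{\left(-3 + \left(2 + P\right)^{2}\right) + P} = \frac{64 + P}{-3 + P + \left(2 + P\right)^{2}}$)
$\frac{34190}{Q{\left(o \right)}} = \frac{34190}{\frac{1}{-3 + \frac{10451}{2} + \left(2 + \frac{10451}{2}\right)^{2}} \left(64 + \frac{10451}{2}\right)} = \frac{34190}{\frac{1}{-3 + \frac{10451}{2} + \left(\frac{10455}{2}\right)^{2}} \cdot \frac{10579}{2}} = \frac{34190}{\frac{1}{-3 + \frac{10451}{2} + \frac{109307025}{4}} \cdot \frac{10579}{2}} = \frac{34190}{\frac{1}{\frac{109327915}{4}} \cdot \frac{10579}{2}} = \frac{34190}{\frac{4}{109327915} \cdot \frac{10579}{2}} = \frac{34190}{\frac{21158}{109327915}} = 34190 \cdot \frac{109327915}{21158} = \frac{1868960706925}{10579}$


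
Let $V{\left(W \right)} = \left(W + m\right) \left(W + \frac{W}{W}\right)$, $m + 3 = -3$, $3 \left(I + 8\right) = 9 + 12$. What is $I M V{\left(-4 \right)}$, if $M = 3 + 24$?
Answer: $-810$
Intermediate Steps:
$M = 27$
$I = -1$ ($I = -8 + \frac{9 + 12}{3} = -8 + \frac{1}{3} \cdot 21 = -8 + 7 = -1$)
$m = -6$ ($m = -3 - 3 = -6$)
$V{\left(W \right)} = \left(1 + W\right) \left(-6 + W\right)$ ($V{\left(W \right)} = \left(W - 6\right) \left(W + \frac{W}{W}\right) = \left(-6 + W\right) \left(W + 1\right) = \left(-6 + W\right) \left(1 + W\right) = \left(1 + W\right) \left(-6 + W\right)$)
$I M V{\left(-4 \right)} = \left(-1\right) 27 \left(-6 + \left(-4\right)^{2} - -20\right) = - 27 \left(-6 + 16 + 20\right) = \left(-27\right) 30 = -810$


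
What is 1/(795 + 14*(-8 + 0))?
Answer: 1/683 ≈ 0.0014641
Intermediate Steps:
1/(795 + 14*(-8 + 0)) = 1/(795 + 14*(-8)) = 1/(795 - 112) = 1/683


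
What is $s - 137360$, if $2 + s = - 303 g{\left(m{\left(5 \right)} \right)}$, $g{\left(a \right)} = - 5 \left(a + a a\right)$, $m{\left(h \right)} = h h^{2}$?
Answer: $23723888$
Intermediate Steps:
$m{\left(h \right)} = h^{3}$
$g{\left(a \right)} = - 5 a - 5 a^{2}$ ($g{\left(a \right)} = - 5 \left(a + a^{2}\right) = - 5 a - 5 a^{2}$)
$s = 23861248$ ($s = -2 - 303 \left(- 5 \cdot 5^{3} \left(1 + 5^{3}\right)\right) = -2 - 303 \left(\left(-5\right) 125 \left(1 + 125\right)\right) = -2 - 303 \left(\left(-5\right) 125 \cdot 126\right) = -2 - -23861250 = -2 + 23861250 = 23861248$)
$s - 137360 = 23861248 - 137360 = 23723888$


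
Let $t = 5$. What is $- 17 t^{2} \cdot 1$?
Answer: $-425$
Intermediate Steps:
$- 17 t^{2} \cdot 1 = - 17 \cdot 5^{2} \cdot 1 = \left(-17\right) 25 \cdot 1 = \left(-425\right) 1 = -425$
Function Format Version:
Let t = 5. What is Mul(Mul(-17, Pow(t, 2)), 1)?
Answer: -425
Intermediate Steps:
Mul(Mul(-17, Pow(t, 2)), 1) = Mul(Mul(-17, Pow(5, 2)), 1) = Mul(Mul(-17, 25), 1) = Mul(-425, 1) = -425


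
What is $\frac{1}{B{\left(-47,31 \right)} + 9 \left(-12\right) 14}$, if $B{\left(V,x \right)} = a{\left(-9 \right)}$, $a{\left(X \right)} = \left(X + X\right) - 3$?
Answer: $- \frac{1}{1533} \approx -0.00065232$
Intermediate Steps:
$a{\left(X \right)} = -3 + 2 X$ ($a{\left(X \right)} = 2 X - 3 = -3 + 2 X$)
$B{\left(V,x \right)} = -21$ ($B{\left(V,x \right)} = -3 + 2 \left(-9\right) = -3 - 18 = -21$)
$\frac{1}{B{\left(-47,31 \right)} + 9 \left(-12\right) 14} = \frac{1}{-21 + 9 \left(-12\right) 14} = \frac{1}{-21 - 1512} = \frac{1}{-1533} = - \frac{1}{1533}$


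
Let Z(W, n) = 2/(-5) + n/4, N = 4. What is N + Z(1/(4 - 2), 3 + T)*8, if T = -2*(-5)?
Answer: 134/5 ≈ 26.800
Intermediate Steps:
T = 10
Z(W, n) = -2/5 + n/4 (Z(W, n) = 2*(-1/5) + n*(1/4) = -2/5 + n/4)
N + Z(1/(4 - 2), 3 + T)*8 = 4 + (-2/5 + (3 + 10)/4)*8 = 4 + (-2/5 + (1/4)*13)*8 = 4 + (-2/5 + 13/4)*8 = 4 + (57/20)*8 = 4 + 114/5 = 134/5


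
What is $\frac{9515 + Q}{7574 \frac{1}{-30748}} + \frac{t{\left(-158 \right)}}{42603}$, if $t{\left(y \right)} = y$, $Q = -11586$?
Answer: $\frac{1356459920716}{161337561} \approx 8407.6$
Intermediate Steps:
$\frac{9515 + Q}{7574 \frac{1}{-30748}} + \frac{t{\left(-158 \right)}}{42603} = \frac{9515 - 11586}{7574 \frac{1}{-30748}} - \frac{158}{42603} = - \frac{2071}{7574 \left(- \frac{1}{30748}\right)} - \frac{158}{42603} = - \frac{2071}{- \frac{3787}{15374}} - \frac{158}{42603} = \left(-2071\right) \left(- \frac{15374}{3787}\right) - \frac{158}{42603} = \frac{31839554}{3787} - \frac{158}{42603} = \frac{1356459920716}{161337561}$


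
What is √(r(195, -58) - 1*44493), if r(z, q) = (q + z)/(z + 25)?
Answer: I*√538357765/110 ≈ 210.93*I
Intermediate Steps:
r(z, q) = (q + z)/(25 + z)
√(r(195, -58) - 1*44493) = √((-58 + 195)/(25 + 195) - 1*44493) = √(137/220 - 44493) = √(-9788323/220) = I*√538357765/110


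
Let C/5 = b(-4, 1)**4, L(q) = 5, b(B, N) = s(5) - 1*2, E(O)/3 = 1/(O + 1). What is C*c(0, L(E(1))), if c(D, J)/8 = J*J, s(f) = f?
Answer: 81000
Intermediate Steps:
E(O) = 3/(1 + O) (E(O) = 3/(O + 1) = 3/(1 + O))
b(B, N) = 3 (b(B, N) = 5 - 1*2 = 5 - 2 = 3)
c(D, J) = 8*J**2 (c(D, J) = 8*(J*J) = 8*J**2)
C = 405 (C = 5*3**4 = 5*81 = 405)
C*c(0, L(E(1))) = 405*(8*5**2) = 405*(8*25) = 405*200 = 81000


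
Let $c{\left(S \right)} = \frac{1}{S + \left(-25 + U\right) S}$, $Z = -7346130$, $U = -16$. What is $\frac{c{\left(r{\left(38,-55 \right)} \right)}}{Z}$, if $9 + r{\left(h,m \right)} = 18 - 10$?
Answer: $- \frac{1}{293845200} \approx -3.4032 \cdot 10^{-9}$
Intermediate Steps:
$r{\left(h,m \right)} = -1$ ($r{\left(h,m \right)} = -9 + \left(18 - 10\right) = -9 + 8 = -1$)
$c{\left(S \right)} = - \frac{1}{40 S}$ ($c{\left(S \right)} = \frac{1}{S + \left(-25 - 16\right) S} = \frac{1}{S - 41 S} = \frac{1}{\left(-40\right) S} = - \frac{1}{40 S}$)
$\frac{c{\left(r{\left(38,-55 \right)} \right)}}{Z} = \frac{\left(- \frac{1}{40}\right) \frac{1}{-1}}{-7346130} = \left(- \frac{1}{40}\right) \left(-1\right) \left(- \frac{1}{7346130}\right) = \frac{1}{40} \left(- \frac{1}{7346130}\right) = - \frac{1}{293845200}$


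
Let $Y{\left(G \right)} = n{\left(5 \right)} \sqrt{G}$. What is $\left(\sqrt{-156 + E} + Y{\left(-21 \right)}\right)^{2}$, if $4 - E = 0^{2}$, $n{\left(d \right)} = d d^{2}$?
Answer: $-328277 - 500 \sqrt{798} \approx -3.424 \cdot 10^{5}$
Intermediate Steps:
$n{\left(d \right)} = d^{3}$
$Y{\left(G \right)} = 125 \sqrt{G}$ ($Y{\left(G \right)} = 5^{3} \sqrt{G} = 125 \sqrt{G}$)
$E = 4$ ($E = 4 - 0^{2} = 4 - 0 = 4 + 0 = 4$)
$\left(\sqrt{-156 + E} + Y{\left(-21 \right)}\right)^{2} = \left(\sqrt{-156 + 4} + 125 \sqrt{-21}\right)^{2} = \left(\sqrt{-152} + 125 i \sqrt{21}\right)^{2} = \left(2 i \sqrt{38} + 125 i \sqrt{21}\right)^{2}$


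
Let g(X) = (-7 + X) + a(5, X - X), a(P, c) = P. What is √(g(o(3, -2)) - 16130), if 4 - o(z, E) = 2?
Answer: I*√16130 ≈ 127.0*I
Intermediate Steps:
o(z, E) = 2 (o(z, E) = 4 - 1*2 = 4 - 2 = 2)
g(X) = -2 + X (g(X) = (-7 + X) + 5 = -2 + X)
√(g(o(3, -2)) - 16130) = √((-2 + 2) - 16130) = √(0 - 16130) = √(-16130) = I*√16130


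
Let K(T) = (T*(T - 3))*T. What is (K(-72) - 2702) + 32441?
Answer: -359061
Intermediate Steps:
K(T) = T²*(-3 + T) (K(T) = (T*(-3 + T))*T = T²*(-3 + T))
(K(-72) - 2702) + 32441 = ((-72)²*(-3 - 72) - 2702) + 32441 = (5184*(-75) - 2702) + 32441 = (-388800 - 2702) + 32441 = -391502 + 32441 = -359061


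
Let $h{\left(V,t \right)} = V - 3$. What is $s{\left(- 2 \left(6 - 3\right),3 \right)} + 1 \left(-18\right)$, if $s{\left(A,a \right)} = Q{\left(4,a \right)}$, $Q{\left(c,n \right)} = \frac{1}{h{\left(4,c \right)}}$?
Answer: $-17$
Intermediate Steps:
$h{\left(V,t \right)} = -3 + V$ ($h{\left(V,t \right)} = V - 3 = -3 + V$)
$Q{\left(c,n \right)} = 1$ ($Q{\left(c,n \right)} = \frac{1}{-3 + 4} = 1^{-1} = 1$)
$s{\left(A,a \right)} = 1$
$s{\left(- 2 \left(6 - 3\right),3 \right)} + 1 \left(-18\right) = 1 + 1 \left(-18\right) = 1 - 18 = -17$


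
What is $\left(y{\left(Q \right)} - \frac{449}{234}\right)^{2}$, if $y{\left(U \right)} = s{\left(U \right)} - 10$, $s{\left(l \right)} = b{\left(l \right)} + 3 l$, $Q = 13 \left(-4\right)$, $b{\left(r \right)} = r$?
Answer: $\frac{2648234521}{54756} \approx 48364.0$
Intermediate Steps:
$Q = -52$
$s{\left(l \right)} = 4 l$ ($s{\left(l \right)} = l + 3 l = 4 l$)
$y{\left(U \right)} = -10 + 4 U$ ($y{\left(U \right)} = 4 U - 10 = -10 + 4 U$)
$\left(y{\left(Q \right)} - \frac{449}{234}\right)^{2} = \left(\left(-10 + 4 \left(-52\right)\right) - \frac{449}{234}\right)^{2} = \left(\left(-10 - 208\right) - \frac{449}{234}\right)^{2} = \left(-218 - \frac{449}{234}\right)^{2} = \left(- \frac{51461}{234}\right)^{2} = \frac{2648234521}{54756}$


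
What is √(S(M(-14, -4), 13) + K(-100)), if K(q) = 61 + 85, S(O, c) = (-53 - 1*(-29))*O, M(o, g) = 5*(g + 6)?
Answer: I*√94 ≈ 9.6954*I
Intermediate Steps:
M(o, g) = 30 + 5*g (M(o, g) = 5*(6 + g) = 30 + 5*g)
S(O, c) = -24*O (S(O, c) = (-53 + 29)*O = -24*O)
K(q) = 146
√(S(M(-14, -4), 13) + K(-100)) = √(-24*(30 + 5*(-4)) + 146) = √(-24*(30 - 20) + 146) = √(-24*10 + 146) = √(-240 + 146) = √(-94) = I*√94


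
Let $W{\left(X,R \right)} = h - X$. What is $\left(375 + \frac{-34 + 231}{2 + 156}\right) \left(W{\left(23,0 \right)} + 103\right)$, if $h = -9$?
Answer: $\frac{4220737}{158} \approx 26714.0$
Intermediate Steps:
$W{\left(X,R \right)} = -9 - X$
$\left(375 + \frac{-34 + 231}{2 + 156}\right) \left(W{\left(23,0 \right)} + 103\right) = \left(375 + \frac{-34 + 231}{2 + 156}\right) \left(\left(-9 - 23\right) + 103\right) = \left(375 + \frac{197}{158}\right) \left(\left(-9 - 23\right) + 103\right) = \left(375 + 197 \cdot \frac{1}{158}\right) \left(-32 + 103\right) = \left(375 + \frac{197}{158}\right) 71 = \frac{59447}{158} \cdot 71 = \frac{4220737}{158}$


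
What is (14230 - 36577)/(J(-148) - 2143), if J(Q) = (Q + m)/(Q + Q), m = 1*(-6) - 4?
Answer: 1102452/105695 ≈ 10.430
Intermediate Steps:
m = -10 (m = -6 - 4 = -10)
J(Q) = (-10 + Q)/(2*Q) (J(Q) = (Q - 10)/(Q + Q) = (-10 + Q)/((2*Q)) = (-10 + Q)*(1/(2*Q)) = (-10 + Q)/(2*Q))
(14230 - 36577)/(J(-148) - 2143) = (14230 - 36577)/((½)*(-10 - 148)/(-148) - 2143) = -22347/((½)*(-1/148)*(-158) - 2143) = -22347/(79/148 - 2143) = -22347/(-317085/148) = -22347*(-148/317085) = 1102452/105695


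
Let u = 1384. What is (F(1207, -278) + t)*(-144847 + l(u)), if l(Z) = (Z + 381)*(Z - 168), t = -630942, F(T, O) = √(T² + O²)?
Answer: -1262762902206 + 2001393*√1534133 ≈ -1.2603e+12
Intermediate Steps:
F(T, O) = √(O² + T²)
l(Z) = (-168 + Z)*(381 + Z) (l(Z) = (381 + Z)*(-168 + Z) = (-168 + Z)*(381 + Z))
(F(1207, -278) + t)*(-144847 + l(u)) = (√((-278)² + 1207²) - 630942)*(-144847 + (-64008 + 1384² + 213*1384)) = (√(77284 + 1456849) - 630942)*(-144847 + (-64008 + 1915456 + 294792)) = (√1534133 - 630942)*(-144847 + 2146240) = (-630942 + √1534133)*2001393 = -1262762902206 + 2001393*√1534133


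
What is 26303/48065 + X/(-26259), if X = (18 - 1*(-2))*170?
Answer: 527269477/1262138835 ≈ 0.41776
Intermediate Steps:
X = 3400 (X = (18 + 2)*170 = 20*170 = 3400)
26303/48065 + X/(-26259) = 26303/48065 + 3400/(-26259) = 26303*(1/48065) + 3400*(-1/26259) = 26303/48065 - 3400/26259 = 527269477/1262138835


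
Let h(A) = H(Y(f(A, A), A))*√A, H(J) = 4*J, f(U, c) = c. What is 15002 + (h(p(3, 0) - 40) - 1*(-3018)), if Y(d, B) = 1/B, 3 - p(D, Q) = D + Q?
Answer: 18020 - I*√10/5 ≈ 18020.0 - 0.63246*I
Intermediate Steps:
p(D, Q) = 3 - D - Q (p(D, Q) = 3 - (D + Q) = 3 + (-D - Q) = 3 - D - Q)
h(A) = 4/√A (h(A) = (4/A)*√A = 4/√A)
15002 + (h(p(3, 0) - 40) - 1*(-3018)) = 15002 + (4/√((3 - 1*3 - 1*0) - 40) - 1*(-3018)) = 15002 + (4/√((3 - 3 + 0) - 40) + 3018) = 15002 + (4/√(0 - 40) + 3018) = 15002 + (4/√(-40) + 3018) = 15002 + (4*(-I*√10/20) + 3018) = 15002 + (-I*√10/5 + 3018) = 15002 + (3018 - I*√10/5) = 18020 - I*√10/5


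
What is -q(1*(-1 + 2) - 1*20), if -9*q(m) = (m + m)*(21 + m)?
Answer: -76/9 ≈ -8.4444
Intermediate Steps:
q(m) = -2*m*(21 + m)/9 (q(m) = -(m + m)*(21 + m)/9 = -2*m*(21 + m)/9)
-q(1*(-1 + 2) - 1*20) = -(-2)*(1*(-1 + 2) - 1*20)*(21 + (1*(-1 + 2) - 1*20))/9 = -(-2)*(1*1 - 20)*(21 + (1*1 - 20))/9 = -(-2)*(1 - 20)*(21 + (1 - 20))/9 = -(-2)*(-19)*(21 - 19)/9 = -(-2)*(-19)*2/9 = -1*76/9 = -76/9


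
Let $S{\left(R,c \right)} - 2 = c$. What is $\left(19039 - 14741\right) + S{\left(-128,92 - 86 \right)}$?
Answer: $4306$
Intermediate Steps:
$S{\left(R,c \right)} = 2 + c$
$\left(19039 - 14741\right) + S{\left(-128,92 - 86 \right)} = \left(19039 - 14741\right) + \left(2 + \left(92 - 86\right)\right) = 4298 + \left(2 + 6\right) = 4298 + 8 = 4306$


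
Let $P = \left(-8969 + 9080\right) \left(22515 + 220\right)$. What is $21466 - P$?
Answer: $-2502119$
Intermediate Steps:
$P = 2523585$ ($P = 111 \cdot 22735 = 2523585$)
$21466 - P = 21466 - 2523585 = -2502119$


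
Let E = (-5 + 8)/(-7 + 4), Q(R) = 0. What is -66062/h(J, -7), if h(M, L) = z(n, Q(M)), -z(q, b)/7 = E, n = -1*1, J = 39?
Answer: -66062/7 ≈ -9437.4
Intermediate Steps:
E = -1 (E = 3/(-3) = 3*(-1/3) = -1)
n = -1
z(q, b) = 7 (z(q, b) = -7*(-1) = 7)
h(M, L) = 7
-66062/h(J, -7) = -66062/7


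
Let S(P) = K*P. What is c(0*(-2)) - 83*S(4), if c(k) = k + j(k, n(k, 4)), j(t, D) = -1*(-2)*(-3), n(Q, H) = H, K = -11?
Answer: 3646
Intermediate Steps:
j(t, D) = -6 (j(t, D) = 2*(-3) = -6)
c(k) = -6 + k (c(k) = k - 6 = -6 + k)
S(P) = -11*P
c(0*(-2)) - 83*S(4) = (-6 + 0*(-2)) - (-913)*4 = (-6 + 0) - 83*(-44) = -6 + 3652 = 3646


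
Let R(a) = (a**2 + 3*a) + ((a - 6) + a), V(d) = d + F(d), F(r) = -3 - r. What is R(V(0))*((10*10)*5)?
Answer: -6000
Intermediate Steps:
V(d) = -3 (V(d) = d + (-3 - d) = -3)
R(a) = -6 + a**2 + 5*a (R(a) = (a**2 + 3*a) + ((-6 + a) + a) = (a**2 + 3*a) + (-6 + 2*a) = -6 + a**2 + 5*a)
R(V(0))*((10*10)*5) = (-6 + (-3)**2 + 5*(-3))*((10*10)*5) = (-6 + 9 - 15)*(100*5) = -12*500 = -6000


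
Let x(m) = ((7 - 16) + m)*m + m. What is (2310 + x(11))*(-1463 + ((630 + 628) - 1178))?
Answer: -3240369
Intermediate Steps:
x(m) = m + m*(-9 + m) (x(m) = (-9 + m)*m + m = m*(-9 + m) + m = m + m*(-9 + m))
(2310 + x(11))*(-1463 + ((630 + 628) - 1178)) = (2310 + 11*(-8 + 11))*(-1463 + ((630 + 628) - 1178)) = (2310 + 11*3)*(-1463 + (1258 - 1178)) = (2310 + 33)*(-1463 + 80) = 2343*(-1383) = -3240369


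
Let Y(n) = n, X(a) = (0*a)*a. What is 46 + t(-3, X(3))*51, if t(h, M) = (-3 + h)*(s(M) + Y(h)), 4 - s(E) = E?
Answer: -260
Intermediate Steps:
s(E) = 4 - E
X(a) = 0 (X(a) = 0*a = 0)
t(h, M) = (-3 + h)*(4 + h - M) (t(h, M) = (-3 + h)*((4 - M) + h) = (-3 + h)*(4 + h - M))
46 + t(-3, X(3))*51 = 46 + (-12 - 3 + (-3)² + 3*0 - 1*0*(-3))*51 = 46 + (-12 - 3 + 9 + 0 + 0)*51 = 46 - 6*51 = 46 - 306 = -260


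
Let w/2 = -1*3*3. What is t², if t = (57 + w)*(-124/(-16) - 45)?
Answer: 33767721/16 ≈ 2.1105e+6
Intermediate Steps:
w = -18 (w = 2*(-1*3*3) = 2*(-3*3) = 2*(-9) = -18)
t = -5811/4 (t = (57 - 18)*(-124/(-16) - 45) = 39*(-124*(-1/16) - 45) = 39*(31/4 - 45) = 39*(-149/4) = -5811/4 ≈ -1452.8)
t² = (-5811/4)² = 33767721/16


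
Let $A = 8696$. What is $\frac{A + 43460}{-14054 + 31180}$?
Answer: $\frac{26078}{8563} \approx 3.0454$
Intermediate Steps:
$\frac{A + 43460}{-14054 + 31180} = \frac{8696 + 43460}{-14054 + 31180} = \frac{52156}{17126} = 52156 \cdot \frac{1}{17126} = \frac{26078}{8563}$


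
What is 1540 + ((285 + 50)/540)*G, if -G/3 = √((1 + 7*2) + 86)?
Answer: 1540 - 67*√101/36 ≈ 1521.3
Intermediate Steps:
G = -3*√101 (G = -3*√((1 + 7*2) + 86) = -3*√((1 + 14) + 86) = -3*√(15 + 86) = -3*√101 ≈ -30.150)
1540 + ((285 + 50)/540)*G = 1540 + ((285 + 50)/540)*(-3*√101) = 1540 + (335*(1/540))*(-3*√101) = 1540 + 67*(-3*√101)/108 = 1540 - 67*√101/36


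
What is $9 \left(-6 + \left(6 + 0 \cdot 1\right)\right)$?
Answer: $0$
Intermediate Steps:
$9 \left(-6 + \left(6 + 0 \cdot 1\right)\right) = 9 \left(-6 + \left(6 + 0\right)\right) = 9 \left(-6 + 6\right) = 9 \cdot 0 = 0$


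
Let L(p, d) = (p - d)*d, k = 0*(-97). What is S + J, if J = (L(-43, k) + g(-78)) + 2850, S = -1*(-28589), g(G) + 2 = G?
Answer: 31359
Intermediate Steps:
k = 0
L(p, d) = d*(p - d)
g(G) = -2 + G
S = 28589
J = 2770 (J = (0*(-43 - 1*0) + (-2 - 78)) + 2850 = (0*(-43 + 0) - 80) + 2850 = (0*(-43) - 80) + 2850 = (0 - 80) + 2850 = -80 + 2850 = 2770)
S + J = 28589 + 2770 = 31359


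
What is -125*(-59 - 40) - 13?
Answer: 12362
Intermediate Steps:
-125*(-59 - 40) - 13 = -125*(-99) - 13 = 12375 - 13 = 12362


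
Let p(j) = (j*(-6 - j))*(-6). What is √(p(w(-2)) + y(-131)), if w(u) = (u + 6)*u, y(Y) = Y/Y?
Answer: √97 ≈ 9.8489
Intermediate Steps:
y(Y) = 1
w(u) = u*(6 + u) (w(u) = (6 + u)*u = u*(6 + u))
p(j) = -6*j*(-6 - j)
√(p(w(-2)) + y(-131)) = √(6*(-2*(6 - 2))*(6 - 2*(6 - 2)) + 1) = √(6*(-2*4)*(6 - 2*4) + 1) = √(6*(-8)*(6 - 8) + 1) = √(6*(-8)*(-2) + 1) = √(96 + 1) = √97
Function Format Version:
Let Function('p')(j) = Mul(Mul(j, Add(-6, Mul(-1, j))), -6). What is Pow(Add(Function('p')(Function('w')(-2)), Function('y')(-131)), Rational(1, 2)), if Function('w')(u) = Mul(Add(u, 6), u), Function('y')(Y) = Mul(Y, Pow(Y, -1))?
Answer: Pow(97, Rational(1, 2)) ≈ 9.8489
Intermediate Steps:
Function('y')(Y) = 1
Function('w')(u) = Mul(u, Add(6, u)) (Function('w')(u) = Mul(Add(6, u), u) = Mul(u, Add(6, u)))
Function('p')(j) = Mul(-6, j, Add(-6, Mul(-1, j)))
Pow(Add(Function('p')(Function('w')(-2)), Function('y')(-131)), Rational(1, 2)) = Pow(Add(Mul(6, Mul(-2, Add(6, -2)), Add(6, Mul(-2, Add(6, -2)))), 1), Rational(1, 2)) = Pow(Add(Mul(6, Mul(-2, 4), Add(6, Mul(-2, 4))), 1), Rational(1, 2)) = Pow(Add(Mul(6, -8, Add(6, -8)), 1), Rational(1, 2)) = Pow(Add(Mul(6, -8, -2), 1), Rational(1, 2)) = Pow(Add(96, 1), Rational(1, 2)) = Pow(97, Rational(1, 2))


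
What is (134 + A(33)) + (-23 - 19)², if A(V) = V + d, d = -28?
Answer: 1903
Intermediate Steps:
A(V) = -28 + V (A(V) = V - 28 = -28 + V)
(134 + A(33)) + (-23 - 19)² = (134 + (-28 + 33)) + (-23 - 19)² = (134 + 5) + (-42)² = 139 + 1764 = 1903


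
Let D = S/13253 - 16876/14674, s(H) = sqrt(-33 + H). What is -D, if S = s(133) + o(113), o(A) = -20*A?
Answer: 4425416/3353009 ≈ 1.3198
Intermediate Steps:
S = -2250 (S = sqrt(-33 + 133) - 20*113 = sqrt(100) - 2260 = 10 - 2260 = -2250)
D = -4425416/3353009 (D = -2250/13253 - 16876/14674 = -2250*1/13253 - 16876*1/14674 = -2250/13253 - 8438/7337 = -4425416/3353009 ≈ -1.3198)
-D = -1*(-4425416/3353009) = 4425416/3353009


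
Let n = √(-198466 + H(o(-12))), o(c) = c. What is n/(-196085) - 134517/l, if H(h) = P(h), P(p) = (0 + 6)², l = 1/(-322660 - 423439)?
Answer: 100362999183 - I*√198430/196085 ≈ 1.0036e+11 - 0.0022717*I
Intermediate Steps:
l = -1/746099 (l = 1/(-746099) = -1/746099 ≈ -1.3403e-6)
P(p) = 36 (P(p) = 6² = 36)
H(h) = 36
n = I*√198430 (n = √(-198466 + 36) = √(-198430) = I*√198430 ≈ 445.46*I)
n/(-196085) - 134517/l = (I*√198430)/(-196085) - 134517/(-1/746099) = (I*√198430)*(-1/196085) - 134517*(-746099) = -I*√198430/196085 + 100362999183 = 100362999183 - I*√198430/196085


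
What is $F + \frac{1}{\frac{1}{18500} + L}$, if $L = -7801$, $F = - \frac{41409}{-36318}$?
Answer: $\frac{1991804280697}{1747119748894} \approx 1.1401$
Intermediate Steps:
$F = \frac{13803}{12106}$ ($F = \left(-41409\right) \left(- \frac{1}{36318}\right) = \frac{13803}{12106} \approx 1.1402$)
$F + \frac{1}{\frac{1}{18500} + L} = \frac{13803}{12106} + \frac{1}{\frac{1}{18500} - 7801} = \frac{13803}{12106} + \frac{1}{- \frac{144318499}{18500}} = \frac{13803}{12106} - \frac{18500}{144318499} = \frac{1991804280697}{1747119748894}$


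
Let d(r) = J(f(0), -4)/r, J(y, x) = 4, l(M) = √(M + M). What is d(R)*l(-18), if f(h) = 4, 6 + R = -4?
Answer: -12*I/5 ≈ -2.4*I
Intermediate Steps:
l(M) = √2*√M (l(M) = √(2*M) = √2*√M)
R = -10 (R = -6 - 4 = -10)
d(r) = 4/r
d(R)*l(-18) = (4/(-10))*(√2*√(-18)) = (4*(-⅒))*(√2*(3*I*√2)) = -12*I/5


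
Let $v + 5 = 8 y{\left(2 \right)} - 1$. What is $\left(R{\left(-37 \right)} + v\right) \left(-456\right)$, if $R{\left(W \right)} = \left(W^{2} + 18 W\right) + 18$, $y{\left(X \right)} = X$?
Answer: $-333336$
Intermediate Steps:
$R{\left(W \right)} = 18 + W^{2} + 18 W$
$v = 10$ ($v = -5 + \left(8 \cdot 2 - 1\right) = -5 + \left(16 - 1\right) = -5 + 15 = 10$)
$\left(R{\left(-37 \right)} + v\right) \left(-456\right) = \left(\left(18 + \left(-37\right)^{2} + 18 \left(-37\right)\right) + 10\right) \left(-456\right) = \left(\left(18 + 1369 - 666\right) + 10\right) \left(-456\right) = \left(721 + 10\right) \left(-456\right) = 731 \left(-456\right) = -333336$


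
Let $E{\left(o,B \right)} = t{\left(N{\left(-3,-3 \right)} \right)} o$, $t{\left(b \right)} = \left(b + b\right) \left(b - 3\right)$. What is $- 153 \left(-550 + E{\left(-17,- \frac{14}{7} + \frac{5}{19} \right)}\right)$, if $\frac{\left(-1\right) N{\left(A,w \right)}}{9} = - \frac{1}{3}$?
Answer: $84150$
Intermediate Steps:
$N{\left(A,w \right)} = 3$ ($N{\left(A,w \right)} = - 9 \left(- \frac{1}{3}\right) = - 9 \left(\left(-1\right) \frac{1}{3}\right) = \left(-9\right) \left(- \frac{1}{3}\right) = 3$)
$t{\left(b \right)} = 2 b \left(-3 + b\right)$
$E{\left(o,B \right)} = 0$ ($E{\left(o,B \right)} = 2 \cdot 3 \left(-3 + 3\right) o = 2 \cdot 3 \cdot 0 o = 0 o = 0$)
$- 153 \left(-550 + E{\left(-17,- \frac{14}{7} + \frac{5}{19} \right)}\right) = - 153 \left(-550 + 0\right) = \left(-153\right) \left(-550\right) = 84150$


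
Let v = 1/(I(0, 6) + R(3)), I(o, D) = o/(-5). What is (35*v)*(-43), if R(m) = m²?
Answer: -1505/9 ≈ -167.22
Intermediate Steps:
I(o, D) = -o/5 (I(o, D) = o*(-⅕) = -o/5)
v = ⅑ (v = 1/(-⅕*0 + 3²) = 1/(0 + 9) = 1/9 = ⅑ ≈ 0.11111)
(35*v)*(-43) = (35*(⅑))*(-43) = (35/9)*(-43) = -1505/9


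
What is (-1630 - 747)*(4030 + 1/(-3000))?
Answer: -28737927623/3000 ≈ -9.5793e+6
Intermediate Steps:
(-1630 - 747)*(4030 + 1/(-3000)) = -2377*(4030 - 1/3000) = -2377*12089999/3000 = -28737927623/3000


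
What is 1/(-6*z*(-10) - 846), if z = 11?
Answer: -1/186 ≈ -0.0053763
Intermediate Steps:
1/(-6*z*(-10) - 846) = 1/(-6*11*(-10) - 846) = 1/(-66*(-10) - 846) = 1/(660 - 846) = 1/(-186) = -1/186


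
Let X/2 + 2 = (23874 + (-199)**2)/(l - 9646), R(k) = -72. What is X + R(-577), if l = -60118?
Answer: -2714507/34882 ≈ -77.820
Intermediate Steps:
X = -203003/34882 (X = -4 + 2*((23874 + (-199)**2)/(-60118 - 9646)) = -4 + 2*((23874 + 39601)/(-69764)) = -4 + 2*(63475*(-1/69764)) = -4 + 2*(-63475/69764) = -4 - 63475/34882 = -203003/34882 ≈ -5.8197)
X + R(-577) = -203003/34882 - 72 = -2714507/34882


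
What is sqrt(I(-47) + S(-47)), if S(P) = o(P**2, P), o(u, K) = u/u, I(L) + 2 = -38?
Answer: I*sqrt(39) ≈ 6.245*I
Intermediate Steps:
I(L) = -40 (I(L) = -2 - 38 = -40)
o(u, K) = 1
S(P) = 1
sqrt(I(-47) + S(-47)) = sqrt(-40 + 1) = sqrt(-39) = I*sqrt(39)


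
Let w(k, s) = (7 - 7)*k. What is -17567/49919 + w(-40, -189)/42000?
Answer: -17567/49919 ≈ -0.35191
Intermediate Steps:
w(k, s) = 0 (w(k, s) = 0*k = 0)
-17567/49919 + w(-40, -189)/42000 = -17567/49919 + 0/42000 = -17567*1/49919 + 0*(1/42000) = -17567/49919 + 0 = -17567/49919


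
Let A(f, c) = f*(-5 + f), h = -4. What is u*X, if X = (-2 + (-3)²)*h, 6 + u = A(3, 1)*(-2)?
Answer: -168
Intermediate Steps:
u = 6 (u = -6 + (3*(-5 + 3))*(-2) = -6 + (3*(-2))*(-2) = -6 - 6*(-2) = -6 + 12 = 6)
X = -28 (X = (-2 + (-3)²)*(-4) = (-2 + 9)*(-4) = 7*(-4) = -28)
u*X = 6*(-28) = -168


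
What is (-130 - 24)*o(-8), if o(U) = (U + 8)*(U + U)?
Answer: 0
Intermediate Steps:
o(U) = 2*U*(8 + U) (o(U) = (8 + U)*(2*U) = 2*U*(8 + U))
(-130 - 24)*o(-8) = (-130 - 24)*(2*(-8)*(8 - 8)) = -308*(-8)*0 = -154*0 = 0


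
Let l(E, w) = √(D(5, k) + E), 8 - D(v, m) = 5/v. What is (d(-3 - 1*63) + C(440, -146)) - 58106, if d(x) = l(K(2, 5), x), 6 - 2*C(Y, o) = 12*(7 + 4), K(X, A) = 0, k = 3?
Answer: -58169 + √7 ≈ -58166.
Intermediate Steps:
D(v, m) = 8 - 5/v
l(E, w) = √(7 + E) (l(E, w) = √((8 - 5/5) + E) = √((8 - 5*⅕) + E) = √((8 - 1) + E) = √(7 + E))
C(Y, o) = -63 (C(Y, o) = 3 - 6*(7 + 4) = 3 - 6*11 = 3 - ½*132 = 3 - 66 = -63)
d(x) = √7 (d(x) = √(7 + 0) = √7)
(d(-3 - 1*63) + C(440, -146)) - 58106 = (√7 - 63) - 58106 = (-63 + √7) - 58106 = -58169 + √7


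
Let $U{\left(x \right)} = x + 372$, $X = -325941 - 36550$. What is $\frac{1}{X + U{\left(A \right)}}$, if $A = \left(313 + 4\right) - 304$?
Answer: $- \frac{1}{362106} \approx -2.7616 \cdot 10^{-6}$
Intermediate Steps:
$X = -362491$
$A = 13$ ($A = 317 - 304 = 13$)
$U{\left(x \right)} = 372 + x$
$\frac{1}{X + U{\left(A \right)}} = \frac{1}{-362491 + \left(372 + 13\right)} = \frac{1}{-362491 + 385} = \frac{1}{-362106} = - \frac{1}{362106}$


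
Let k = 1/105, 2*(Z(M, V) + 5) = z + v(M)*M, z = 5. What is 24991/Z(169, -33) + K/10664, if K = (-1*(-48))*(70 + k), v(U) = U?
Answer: 1375870261/666140090 ≈ 2.0654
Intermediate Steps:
Z(M, V) = -5/2 + M²/2 (Z(M, V) = -5 + (5 + M*M)/2 = -5 + (5 + M²)/2 = -5 + (5/2 + M²/2) = -5/2 + M²/2)
k = 1/105 ≈ 0.0095238
K = 117616/35 (K = (-1*(-48))*(70 + 1/105) = 48*(7351/105) = 117616/35 ≈ 3360.5)
24991/Z(169, -33) + K/10664 = 24991/(-5/2 + (½)*169²) + (117616/35)/10664 = 24991/(-5/2 + (½)*28561) + (117616/35)*(1/10664) = 24991/(-5/2 + 28561/2) + 14702/46655 = 24991/14278 + 14702/46655 = 1375870261/666140090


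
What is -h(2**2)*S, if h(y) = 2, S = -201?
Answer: 402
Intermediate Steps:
-h(2**2)*S = -2*(-201) = -1*(-402) = 402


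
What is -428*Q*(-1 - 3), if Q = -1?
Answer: -1712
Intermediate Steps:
-428*Q*(-1 - 3) = -(-428)*(-1 - 3) = -(-428)*(-4) = -428*4 = -1712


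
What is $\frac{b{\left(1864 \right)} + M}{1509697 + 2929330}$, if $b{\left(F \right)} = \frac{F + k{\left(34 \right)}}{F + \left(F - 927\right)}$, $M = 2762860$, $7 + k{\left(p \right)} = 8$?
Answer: $\frac{7738772725}{12433714627} \approx 0.6224$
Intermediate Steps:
$k{\left(p \right)} = 1$ ($k{\left(p \right)} = -7 + 8 = 1$)
$b{\left(F \right)} = \frac{1 + F}{-927 + 2 F}$ ($b{\left(F \right)} = \frac{F + 1}{F + \left(F - 927\right)} = \frac{1 + F}{F + \left(-927 + F\right)} = \frac{1 + F}{-927 + 2 F}$)
$\frac{b{\left(1864 \right)} + M}{1509697 + 2929330} = \frac{\frac{1 + 1864}{-927 + 2 \cdot 1864} + 2762860}{1509697 + 2929330} = \frac{\frac{1}{-927 + 3728} \cdot 1865 + 2762860}{4439027} = \left(\frac{1}{2801} \cdot 1865 + 2762860\right) \frac{1}{4439027} = \left(\frac{1865}{2801} + 2762860\right) \frac{1}{4439027} = \frac{7738772725}{2801} \cdot \frac{1}{4439027} = \frac{7738772725}{12433714627}$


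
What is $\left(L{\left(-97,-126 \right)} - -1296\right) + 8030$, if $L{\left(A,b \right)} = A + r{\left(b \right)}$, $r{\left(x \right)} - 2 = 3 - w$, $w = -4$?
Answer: $9238$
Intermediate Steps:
$r{\left(x \right)} = 9$ ($r{\left(x \right)} = 2 + \left(3 - -4\right) = 2 + \left(3 + 4\right) = 2 + 7 = 9$)
$L{\left(A,b \right)} = 9 + A$ ($L{\left(A,b \right)} = A + 9 = 9 + A$)
$\left(L{\left(-97,-126 \right)} - -1296\right) + 8030 = \left(\left(9 - 97\right) - -1296\right) + 8030 = \left(-88 + 1296\right) + 8030 = 1208 + 8030 = 9238$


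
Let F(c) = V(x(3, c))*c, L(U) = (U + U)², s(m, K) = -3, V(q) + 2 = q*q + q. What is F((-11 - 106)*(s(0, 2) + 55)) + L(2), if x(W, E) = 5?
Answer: -170336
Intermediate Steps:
V(q) = -2 + q + q² (V(q) = -2 + (q*q + q) = -2 + (q² + q) = -2 + (q + q²) = -2 + q + q²)
L(U) = 4*U² (L(U) = (2*U)² = 4*U²)
F(c) = 28*c (F(c) = (-2 + 5 + 5²)*c = (-2 + 5 + 25)*c = 28*c)
F((-11 - 106)*(s(0, 2) + 55)) + L(2) = 28*((-11 - 106)*(-3 + 55)) + 4*2² = 28*(-117*52) + 4*4 = 28*(-6084) + 16 = -170352 + 16 = -170336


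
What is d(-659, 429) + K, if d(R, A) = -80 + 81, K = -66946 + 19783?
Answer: -47162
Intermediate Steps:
K = -47163
d(R, A) = 1
d(-659, 429) + K = 1 - 47163 = -47162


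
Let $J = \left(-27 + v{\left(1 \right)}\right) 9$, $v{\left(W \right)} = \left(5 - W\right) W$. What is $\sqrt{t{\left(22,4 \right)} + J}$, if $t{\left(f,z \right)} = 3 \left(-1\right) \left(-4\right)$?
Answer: $i \sqrt{195} \approx 13.964 i$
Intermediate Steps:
$v{\left(W \right)} = W \left(5 - W\right)$
$J = -207$ ($J = \left(-27 + 1 \left(5 - 1\right)\right) 9 = \left(-27 + 1 \cdot 4\right) 9 = \left(-27 + 4\right) 9 = \left(-23\right) 9 = -207$)
$t{\left(f,z \right)} = 12$ ($t{\left(f,z \right)} = \left(-3\right) \left(-4\right) = 12$)
$\sqrt{t{\left(22,4 \right)} + J} = \sqrt{12 - 207} = \sqrt{-195} = i \sqrt{195}$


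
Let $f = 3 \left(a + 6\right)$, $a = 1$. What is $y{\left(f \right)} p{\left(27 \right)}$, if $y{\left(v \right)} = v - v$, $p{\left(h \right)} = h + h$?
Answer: $0$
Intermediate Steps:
$f = 21$ ($f = 3 \left(1 + 6\right) = 3 \cdot 7 = 21$)
$p{\left(h \right)} = 2 h$
$y{\left(v \right)} = 0$
$y{\left(f \right)} p{\left(27 \right)} = 0 \cdot 2 \cdot 27 = 0 \cdot 54 = 0$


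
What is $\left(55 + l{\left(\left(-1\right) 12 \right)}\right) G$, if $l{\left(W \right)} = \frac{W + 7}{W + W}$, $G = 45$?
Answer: $\frac{19875}{8} \approx 2484.4$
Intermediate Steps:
$l{\left(W \right)} = \frac{7 + W}{2 W}$
$\left(55 + l{\left(\left(-1\right) 12 \right)}\right) G = \left(55 + \frac{7 - 12}{2 \left(\left(-1\right) 12\right)}\right) 45 = \left(55 + \frac{7 - 12}{2 \left(-12\right)}\right) 45 = \left(55 + \frac{1}{2} \left(- \frac{1}{12}\right) \left(-5\right)\right) 45 = \left(55 + \frac{5}{24}\right) 45 = \frac{1325}{24} \cdot 45 = \frac{19875}{8}$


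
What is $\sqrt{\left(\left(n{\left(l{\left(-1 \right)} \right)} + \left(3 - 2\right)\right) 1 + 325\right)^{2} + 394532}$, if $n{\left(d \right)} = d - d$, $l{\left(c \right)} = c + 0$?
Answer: $2 \sqrt{125202} \approx 707.68$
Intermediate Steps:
$l{\left(c \right)} = c$
$n{\left(d \right)} = 0$
$\sqrt{\left(\left(n{\left(l{\left(-1 \right)} \right)} + \left(3 - 2\right)\right) 1 + 325\right)^{2} + 394532} = \sqrt{\left(\left(0 + \left(3 - 2\right)\right) 1 + 325\right)^{2} + 394532} = \sqrt{\left(\left(0 + 1\right) 1 + 325\right)^{2} + 394532} = \sqrt{\left(1 \cdot 1 + 325\right)^{2} + 394532} = \sqrt{\left(1 + 325\right)^{2} + 394532} = \sqrt{326^{2} + 394532} = \sqrt{106276 + 394532} = \sqrt{500808} = 2 \sqrt{125202}$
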